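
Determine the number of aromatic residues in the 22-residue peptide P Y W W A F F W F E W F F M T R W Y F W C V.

The aromatic amino acids are Phe (F, benzyl), Trp (W, indole), and Tyr (Y, phenol).
Matching residues: Y2, W3, W4, F6, F7, W8, F9, W11, F12, F13, W17, Y18, F19, W20.

14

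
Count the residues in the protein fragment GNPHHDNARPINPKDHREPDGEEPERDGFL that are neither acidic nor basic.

Acidic: D, E. Basic: K, R, H. All other residues are neither.
Matching residues: G1, N2, P3, N7, A8, P10, I11, N12, P13, P19, G21, P24, G28, F29, L30.

15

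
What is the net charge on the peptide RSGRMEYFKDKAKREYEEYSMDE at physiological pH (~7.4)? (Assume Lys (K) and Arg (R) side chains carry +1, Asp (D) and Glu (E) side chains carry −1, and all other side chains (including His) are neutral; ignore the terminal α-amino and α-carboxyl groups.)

Positive (K, R): R1, R4, K9, K11, K13, R14 → +6.
Negative (D, E): E6, D10, E15, E17, E18, D22, E23 → −7.
Net charge = (+6) + (−7) = −1.

-1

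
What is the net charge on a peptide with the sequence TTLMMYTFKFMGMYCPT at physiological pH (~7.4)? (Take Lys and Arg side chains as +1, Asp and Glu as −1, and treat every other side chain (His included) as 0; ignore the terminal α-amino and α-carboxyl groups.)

Positive (K, R): K9 → +1.
Negative (D, E): none → −0.
Net charge = (+1) + (−0) = +1.

+1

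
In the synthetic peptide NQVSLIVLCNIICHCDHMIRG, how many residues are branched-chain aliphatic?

Valine (V), leucine (L), and isoleucine (I) are the branched-chain amino acids.
Matching residues: V3, L5, I6, V7, L8, I11, I12, I19.

8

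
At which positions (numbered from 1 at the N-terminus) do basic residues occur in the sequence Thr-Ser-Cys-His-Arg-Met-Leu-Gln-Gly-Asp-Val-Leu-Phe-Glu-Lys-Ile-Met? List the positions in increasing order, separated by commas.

4, 5, 15

The basic amino acids are Lys (K), Arg (R), and His (H).
Matching residues: His4, Arg5, Lys15.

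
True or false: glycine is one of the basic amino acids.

False

Lysine (K), arginine (R), and histidine (H) have basic, nitrogen-containing side chains.
Glycine is not in this group.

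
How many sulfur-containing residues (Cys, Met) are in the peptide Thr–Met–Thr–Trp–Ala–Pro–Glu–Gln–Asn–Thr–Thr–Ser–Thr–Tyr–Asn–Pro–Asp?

1

Matching residues: Met2.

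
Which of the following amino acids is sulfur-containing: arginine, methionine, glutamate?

methionine

The sulfur-bearing residues are cysteine (–SH) and methionine (–S–CH₃).
Of the listed options, only methionine belongs to this group.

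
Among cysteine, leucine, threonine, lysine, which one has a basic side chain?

K, R, and H are the three residues with basic side chains (ε-amine, guanidinium, and imidazole respectively).
Of the listed options, only lysine belongs to this group.

lysine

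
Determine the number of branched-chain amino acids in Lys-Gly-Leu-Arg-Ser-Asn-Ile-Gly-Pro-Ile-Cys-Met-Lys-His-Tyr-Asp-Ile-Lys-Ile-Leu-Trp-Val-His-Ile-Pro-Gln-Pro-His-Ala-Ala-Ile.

Valine (V), leucine (L), and isoleucine (I) are the branched-chain amino acids.
Matching residues: Leu3, Ile7, Ile10, Ile17, Ile19, Leu20, Val22, Ile24, Ile31.

9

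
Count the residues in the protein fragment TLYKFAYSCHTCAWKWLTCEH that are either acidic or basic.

Acidic: D, E. Basic: H, K, R.
Acidic residues here: E20 (1).
Basic residues here: K4, H10, K15, H21 (4).
The two groups share no amino acid, so total = 1 + 4 = 5.

5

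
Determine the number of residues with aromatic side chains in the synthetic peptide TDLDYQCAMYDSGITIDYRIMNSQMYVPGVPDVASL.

The aromatic amino acids are Phe (F, benzyl), Trp (W, indole), and Tyr (Y, phenol).
Matching residues: Y5, Y10, Y18, Y26.

4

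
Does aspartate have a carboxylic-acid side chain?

The acidic residues are Asp (D) and Glu (E), whose side chains end in a carboxylate group.
Aspartate is in this group.

Yes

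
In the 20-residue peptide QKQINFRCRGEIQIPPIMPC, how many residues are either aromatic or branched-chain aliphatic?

Aromatic: F, W, Y. Branched-chain aliphatic: I, L, V.
Aromatic residues here: F6 (1).
Branched-chain aliphatic residues here: I4, I12, I14, I17 (4).
The two groups share no amino acid, so total = 1 + 4 = 5.

5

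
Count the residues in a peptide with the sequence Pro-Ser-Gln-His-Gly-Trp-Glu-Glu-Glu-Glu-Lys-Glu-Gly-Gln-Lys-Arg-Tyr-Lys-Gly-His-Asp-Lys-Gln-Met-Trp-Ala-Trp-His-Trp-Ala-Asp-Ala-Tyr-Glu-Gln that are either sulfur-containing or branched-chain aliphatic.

Sulfur-containing: C, M. Branched-chain aliphatic: I, L, V.
Sulfur-containing residues here: Met24 (1).
Branched-chain aliphatic residues here: none (0).
The two groups share no amino acid, so total = 1 + 0 = 1.

1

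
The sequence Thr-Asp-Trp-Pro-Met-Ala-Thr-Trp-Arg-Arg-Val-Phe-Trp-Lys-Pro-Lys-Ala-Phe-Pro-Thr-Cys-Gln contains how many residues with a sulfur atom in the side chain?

2

Only Cys (C) and Met (M) have a sulfur atom in the side chain.
Matching residues: Met5, Cys21.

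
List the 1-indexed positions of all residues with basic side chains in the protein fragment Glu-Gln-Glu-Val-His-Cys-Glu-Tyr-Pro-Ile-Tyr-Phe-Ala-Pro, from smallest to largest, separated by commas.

5

Lysine (K), arginine (R), and histidine (H) have basic, nitrogen-containing side chains.
Matching residues: His5.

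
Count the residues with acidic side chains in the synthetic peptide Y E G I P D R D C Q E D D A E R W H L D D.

Aspartate (D) and glutamate (E) have carboxylic-acid side chains and are the acidic amino acids.
Matching residues: E2, D6, D8, E11, D12, D13, E15, D20, D21.

9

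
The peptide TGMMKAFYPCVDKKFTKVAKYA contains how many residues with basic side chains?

Lysine (K), arginine (R), and histidine (H) have basic, nitrogen-containing side chains.
Matching residues: K5, K13, K14, K17, K20.

5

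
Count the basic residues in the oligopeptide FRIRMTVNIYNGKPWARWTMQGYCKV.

5

Lysine (K), arginine (R), and histidine (H) have basic, nitrogen-containing side chains.
Matching residues: R2, R4, K13, R17, K25.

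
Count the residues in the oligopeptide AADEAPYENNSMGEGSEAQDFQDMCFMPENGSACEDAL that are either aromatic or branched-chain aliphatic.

Aromatic: F, W, Y. Branched-chain aliphatic: I, L, V.
Aromatic residues here: Y7, F21, F26 (3).
Branched-chain aliphatic residues here: L38 (1).
The two groups share no amino acid, so total = 3 + 1 = 4.

4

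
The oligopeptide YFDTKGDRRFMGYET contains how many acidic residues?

3

Only D (aspartate) and E (glutamate) carry a side-chain carboxylic acid.
Matching residues: D3, D7, E14.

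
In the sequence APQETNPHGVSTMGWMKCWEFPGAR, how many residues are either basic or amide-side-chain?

5

Basic: H, K, R. Amide-side-chain: N, Q.
Basic residues here: H8, K17, R25 (3).
Amide-side-chain residues here: Q3, N6 (2).
The two groups share no amino acid, so total = 3 + 2 = 5.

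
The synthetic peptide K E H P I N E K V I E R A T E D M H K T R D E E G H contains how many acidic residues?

Only D (aspartate) and E (glutamate) carry a side-chain carboxylic acid.
Matching residues: E2, E7, E11, E15, D16, D22, E23, E24.

8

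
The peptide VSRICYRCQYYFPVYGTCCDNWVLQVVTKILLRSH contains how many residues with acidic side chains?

Only D (aspartate) and E (glutamate) carry a side-chain carboxylic acid.
Matching residues: D20.

1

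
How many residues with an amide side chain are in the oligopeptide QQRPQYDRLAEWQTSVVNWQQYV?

7

Asparagine (N) and glutamine (Q) have uncharged amide side chains.
Matching residues: Q1, Q2, Q5, Q13, N18, Q20, Q21.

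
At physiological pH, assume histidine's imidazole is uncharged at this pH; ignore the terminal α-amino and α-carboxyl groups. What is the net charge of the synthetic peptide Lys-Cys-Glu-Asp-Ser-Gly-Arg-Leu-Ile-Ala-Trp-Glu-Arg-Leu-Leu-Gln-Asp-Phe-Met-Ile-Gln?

-1

Near pH 7.4, K and R contribute +1 each, D and E contribute −1 each, and every other side chain (His included, as stated) is uncharged.
Positive (K, R): Lys1, Arg7, Arg13 → +3.
Negative (D, E): Glu3, Asp4, Glu12, Asp17 → −4.
Net charge = (+3) + (−4) = −1.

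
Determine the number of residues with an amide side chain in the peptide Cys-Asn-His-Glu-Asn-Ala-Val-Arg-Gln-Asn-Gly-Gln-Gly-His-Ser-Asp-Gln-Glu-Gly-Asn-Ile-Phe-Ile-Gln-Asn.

Only N (asparagine) and Q (glutamine) carry a side-chain carboxamide.
Matching residues: Asn2, Asn5, Gln9, Asn10, Gln12, Gln17, Asn20, Gln24, Asn25.

9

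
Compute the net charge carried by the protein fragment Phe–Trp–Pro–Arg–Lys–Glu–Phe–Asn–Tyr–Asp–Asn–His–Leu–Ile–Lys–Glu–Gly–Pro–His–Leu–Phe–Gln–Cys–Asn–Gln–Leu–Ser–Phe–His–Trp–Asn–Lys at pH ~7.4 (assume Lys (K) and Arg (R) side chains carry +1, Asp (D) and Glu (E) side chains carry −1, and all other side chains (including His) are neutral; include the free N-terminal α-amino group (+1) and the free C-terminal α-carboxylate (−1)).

+1

Positive (K, R): Arg4, Lys5, Lys15, Lys32 → +4.
Negative (D, E): Glu6, Asp10, Glu16 → −3.
The N-terminus (+1) and C-terminus (−1) cancel.
Net charge = (+4) + (−3) = +1.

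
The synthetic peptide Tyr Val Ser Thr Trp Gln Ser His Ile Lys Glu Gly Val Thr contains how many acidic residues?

The acidic residues are Asp (D) and Glu (E), whose side chains end in a carboxylate group.
Matching residues: Glu11.

1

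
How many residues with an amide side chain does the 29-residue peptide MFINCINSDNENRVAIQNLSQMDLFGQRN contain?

The amide-side-chain residues are Asn (N) and Gln (Q).
Matching residues: N4, N7, N10, N12, Q17, N18, Q21, Q27, N29.

9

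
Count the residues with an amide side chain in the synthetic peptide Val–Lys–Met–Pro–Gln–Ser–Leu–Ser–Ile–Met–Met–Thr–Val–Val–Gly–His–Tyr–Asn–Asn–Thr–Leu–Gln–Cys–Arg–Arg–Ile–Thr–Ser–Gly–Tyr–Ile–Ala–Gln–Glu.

5

The amide-side-chain residues are Asn (N) and Gln (Q).
Matching residues: Gln5, Asn18, Asn19, Gln22, Gln33.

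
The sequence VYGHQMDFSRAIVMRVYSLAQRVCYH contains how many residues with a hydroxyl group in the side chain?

S, T, and Y are the three residues with a side-chain hydroxyl.
Matching residues: Y2, S9, Y17, S18, Y25.

5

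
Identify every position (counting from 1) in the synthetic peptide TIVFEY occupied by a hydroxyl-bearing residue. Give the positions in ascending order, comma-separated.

The –OH-bearing residues are Ser, Thr (aliphatic alcohols), and Tyr (phenol).
Matching residues: T1, Y6.

1, 6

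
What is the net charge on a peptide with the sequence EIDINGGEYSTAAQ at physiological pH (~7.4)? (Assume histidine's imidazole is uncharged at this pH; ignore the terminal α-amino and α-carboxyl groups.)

-3

At pH ~7.4 the Lys and Arg side chains are protonated (+1), the Asp and Glu side chains are deprotonated (−1), and with His taken as neutral all other side chains carry no charge.
Positive (K, R): none → +0.
Negative (D, E): E1, D3, E8 → −3.
Net charge = (+0) + (−3) = −3.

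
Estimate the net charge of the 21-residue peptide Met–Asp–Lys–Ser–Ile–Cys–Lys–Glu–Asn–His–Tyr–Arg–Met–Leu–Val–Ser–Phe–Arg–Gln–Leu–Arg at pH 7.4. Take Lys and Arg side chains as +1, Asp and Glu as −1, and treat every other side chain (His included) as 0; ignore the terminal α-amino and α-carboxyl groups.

Positive (K, R): Lys3, Lys7, Arg12, Arg18, Arg21 → +5.
Negative (D, E): Asp2, Glu8 → −2.
Net charge = (+5) + (−2) = +3.

+3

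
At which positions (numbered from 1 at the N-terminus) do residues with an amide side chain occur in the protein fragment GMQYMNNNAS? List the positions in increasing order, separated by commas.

3, 6, 7, 8

Only N (asparagine) and Q (glutamine) carry a side-chain carboxamide.
Matching residues: Q3, N6, N7, N8.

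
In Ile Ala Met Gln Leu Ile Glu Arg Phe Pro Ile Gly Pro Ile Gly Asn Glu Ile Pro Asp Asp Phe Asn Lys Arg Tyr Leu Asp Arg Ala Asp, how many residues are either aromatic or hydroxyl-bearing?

3

Aromatic: F, W, Y. Hydroxyl-bearing: S, T, Y.
Aromatic residues here: Phe9, Phe22, Tyr26 (3).
Hydroxyl-bearing residues here: Tyr26 (1).
Y is in both groups, so the 1 Y residue must not be double-counted.
Total = 3 + 1 − 1 = 3.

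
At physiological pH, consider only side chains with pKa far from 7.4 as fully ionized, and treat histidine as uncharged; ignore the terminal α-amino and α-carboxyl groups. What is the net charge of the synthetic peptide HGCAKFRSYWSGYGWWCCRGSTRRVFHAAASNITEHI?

+4

Near pH 7.4, K and R contribute +1 each, D and E contribute −1 each, and every other side chain (His included, as stated) is uncharged.
Positive (K, R): K5, R7, R19, R23, R24 → +5.
Negative (D, E): E35 → −1.
Net charge = (+5) + (−1) = +4.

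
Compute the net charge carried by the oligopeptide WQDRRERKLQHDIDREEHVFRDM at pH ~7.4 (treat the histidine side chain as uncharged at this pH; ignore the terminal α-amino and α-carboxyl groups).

Near pH 7.4, K and R contribute +1 each, D and E contribute −1 each, and every other side chain (His included, as stated) is uncharged.
Positive (K, R): R4, R5, R7, K8, R15, R21 → +6.
Negative (D, E): D3, E6, D12, D14, E16, E17, D22 → −7.
Net charge = (+6) + (−7) = −1.

-1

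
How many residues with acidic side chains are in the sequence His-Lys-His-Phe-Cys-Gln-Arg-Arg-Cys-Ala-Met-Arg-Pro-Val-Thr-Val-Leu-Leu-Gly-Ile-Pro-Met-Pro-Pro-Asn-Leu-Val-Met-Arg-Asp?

Aspartate (D) and glutamate (E) have carboxylic-acid side chains and are the acidic amino acids.
Matching residues: Asp30.

1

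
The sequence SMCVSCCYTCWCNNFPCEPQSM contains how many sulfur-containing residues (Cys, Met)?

8

Matching residues: M2, C3, C6, C7, C10, C12, C17, M22.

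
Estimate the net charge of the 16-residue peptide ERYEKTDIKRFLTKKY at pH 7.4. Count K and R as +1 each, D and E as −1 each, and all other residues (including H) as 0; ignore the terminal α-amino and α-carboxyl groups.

+3

Positive (K, R): R2, K5, K9, R10, K14, K15 → +6.
Negative (D, E): E1, E4, D7 → −3.
Net charge = (+6) + (−3) = +3.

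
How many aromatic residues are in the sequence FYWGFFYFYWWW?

F, W, and Y each carry an aromatic ring on the side chain.
Matching residues: F1, Y2, W3, F5, F6, Y7, F8, Y9, W10, W11, W12.

11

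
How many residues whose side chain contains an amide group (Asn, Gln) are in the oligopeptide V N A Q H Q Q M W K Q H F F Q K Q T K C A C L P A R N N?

9

Matching residues: N2, Q4, Q6, Q7, Q11, Q15, Q17, N27, N28.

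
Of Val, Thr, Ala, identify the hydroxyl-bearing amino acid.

Thr

S, T, and Y are the three residues with a side-chain hydroxyl.
Of the listed options, only Thr belongs to this group.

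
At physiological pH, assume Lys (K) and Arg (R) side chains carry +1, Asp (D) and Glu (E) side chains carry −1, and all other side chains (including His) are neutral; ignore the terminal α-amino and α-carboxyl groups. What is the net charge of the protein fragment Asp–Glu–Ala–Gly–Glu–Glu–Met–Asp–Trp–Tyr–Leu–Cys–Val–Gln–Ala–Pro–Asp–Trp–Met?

-6

Positive (K, R): none → +0.
Negative (D, E): Asp1, Glu2, Glu5, Glu6, Asp8, Asp17 → −6.
Net charge = (+0) + (−6) = −6.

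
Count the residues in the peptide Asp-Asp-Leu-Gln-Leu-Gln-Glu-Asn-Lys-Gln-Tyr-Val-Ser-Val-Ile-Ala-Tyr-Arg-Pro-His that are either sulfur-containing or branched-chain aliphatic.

Sulfur-containing: C, M. Branched-chain aliphatic: I, L, V.
Sulfur-containing residues here: none (0).
Branched-chain aliphatic residues here: Leu3, Leu5, Val12, Val14, Ile15 (5).
The two groups share no amino acid, so total = 0 + 5 = 5.

5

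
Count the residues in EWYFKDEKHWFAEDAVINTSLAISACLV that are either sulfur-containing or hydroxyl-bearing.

5

Sulfur-containing: C, M. Hydroxyl-bearing: S, T, Y.
Sulfur-containing residues here: C26 (1).
Hydroxyl-bearing residues here: Y3, T19, S20, S24 (4).
The two groups share no amino acid, so total = 1 + 4 = 5.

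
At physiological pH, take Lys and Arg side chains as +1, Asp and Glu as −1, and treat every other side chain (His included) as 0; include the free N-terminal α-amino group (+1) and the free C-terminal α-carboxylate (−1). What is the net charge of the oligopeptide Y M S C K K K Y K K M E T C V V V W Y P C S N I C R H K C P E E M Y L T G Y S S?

+4

Positive (K, R): K5, K6, K7, K9, K10, R26, K28 → +7.
Negative (D, E): E12, E31, E32 → −3.
The N-terminus (+1) and C-terminus (−1) cancel.
Net charge = (+7) + (−3) = +4.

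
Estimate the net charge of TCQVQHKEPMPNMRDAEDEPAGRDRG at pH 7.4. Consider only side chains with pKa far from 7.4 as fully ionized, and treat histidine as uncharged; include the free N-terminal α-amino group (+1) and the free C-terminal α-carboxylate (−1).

-2

Near pH 7.4, K and R contribute +1 each, D and E contribute −1 each, and every other side chain (His included, as stated) is uncharged.
Positive (K, R): K7, R14, R23, R25 → +4.
Negative (D, E): E8, D15, E17, D18, E19, D24 → −6.
The N-terminus (+1) and C-terminus (−1) cancel.
Net charge = (+4) + (−6) = −2.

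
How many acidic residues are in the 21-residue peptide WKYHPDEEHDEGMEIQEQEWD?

The acidic residues are Asp (D) and Glu (E), whose side chains end in a carboxylate group.
Matching residues: D6, E7, E8, D10, E11, E14, E17, E19, D21.

9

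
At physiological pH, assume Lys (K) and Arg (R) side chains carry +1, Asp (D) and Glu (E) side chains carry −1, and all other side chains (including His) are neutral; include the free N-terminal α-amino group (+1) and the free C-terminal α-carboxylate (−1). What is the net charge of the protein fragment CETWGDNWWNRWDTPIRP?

-1

Positive (K, R): R11, R17 → +2.
Negative (D, E): E2, D6, D13 → −3.
The N-terminus (+1) and C-terminus (−1) cancel.
Net charge = (+2) + (−3) = −1.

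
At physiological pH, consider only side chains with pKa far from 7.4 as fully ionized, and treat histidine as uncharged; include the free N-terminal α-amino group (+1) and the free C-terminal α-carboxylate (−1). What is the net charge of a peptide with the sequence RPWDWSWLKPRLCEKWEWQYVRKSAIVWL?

+3

Near pH 7.4, K and R contribute +1 each, D and E contribute −1 each, and every other side chain (His included, as stated) is uncharged.
Positive (K, R): R1, K9, R11, K15, R22, K23 → +6.
Negative (D, E): D4, E14, E17 → −3.
The N-terminus (+1) and C-terminus (−1) cancel.
Net charge = (+6) + (−3) = +3.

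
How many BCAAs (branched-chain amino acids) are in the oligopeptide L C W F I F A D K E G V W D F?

3

The BCAAs are Val, Leu, and Ile — aliphatic side chains with a branch point.
Matching residues: L1, I5, V12.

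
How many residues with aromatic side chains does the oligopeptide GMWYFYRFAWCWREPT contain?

7

Phenylalanine (F), tryptophan (W), and tyrosine (Y) have aromatic ring side chains.
Matching residues: W3, Y4, F5, Y6, F8, W10, W12.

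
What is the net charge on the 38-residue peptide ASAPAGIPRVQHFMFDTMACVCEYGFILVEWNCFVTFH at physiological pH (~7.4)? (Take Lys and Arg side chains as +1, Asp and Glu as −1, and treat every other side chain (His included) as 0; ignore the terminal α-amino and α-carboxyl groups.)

Positive (K, R): R9 → +1.
Negative (D, E): D16, E23, E30 → −3.
Net charge = (+1) + (−3) = −2.

-2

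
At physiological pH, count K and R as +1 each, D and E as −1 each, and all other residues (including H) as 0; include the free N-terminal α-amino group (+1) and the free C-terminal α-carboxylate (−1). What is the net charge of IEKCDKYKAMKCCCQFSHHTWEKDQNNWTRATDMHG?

Positive (K, R): K3, K6, K8, K11, K23, R30 → +6.
Negative (D, E): E2, D5, E22, D24, D33 → −5.
The N-terminus (+1) and C-terminus (−1) cancel.
Net charge = (+6) + (−5) = +1.

+1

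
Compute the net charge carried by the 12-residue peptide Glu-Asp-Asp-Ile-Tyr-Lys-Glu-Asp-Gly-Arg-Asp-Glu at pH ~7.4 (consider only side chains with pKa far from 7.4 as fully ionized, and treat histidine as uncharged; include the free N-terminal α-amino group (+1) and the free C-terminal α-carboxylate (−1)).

The side chains ionized at physiological pH are Lys/Arg (+1) and Asp/Glu (−1); with His treated as neutral, nothing else contributes.
Positive (K, R): Lys6, Arg10 → +2.
Negative (D, E): Glu1, Asp2, Asp3, Glu7, Asp8, Asp11, Glu12 → −7.
The N-terminus (+1) and C-terminus (−1) cancel.
Net charge = (+2) + (−7) = −5.

-5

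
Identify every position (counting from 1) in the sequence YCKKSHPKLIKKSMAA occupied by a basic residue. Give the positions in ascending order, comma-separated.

Lysine (K), arginine (R), and histidine (H) have basic, nitrogen-containing side chains.
Matching residues: K3, K4, H6, K8, K11, K12.

3, 4, 6, 8, 11, 12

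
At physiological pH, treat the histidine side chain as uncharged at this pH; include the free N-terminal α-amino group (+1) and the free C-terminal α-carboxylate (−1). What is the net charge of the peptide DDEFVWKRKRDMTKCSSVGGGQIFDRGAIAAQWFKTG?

+2

Near pH 7.4, K and R contribute +1 each, D and E contribute −1 each, and every other side chain (His included, as stated) is uncharged.
Positive (K, R): K7, R8, K9, R10, K14, R26, K35 → +7.
Negative (D, E): D1, D2, E3, D11, D25 → −5.
The N-terminus (+1) and C-terminus (−1) cancel.
Net charge = (+7) + (−5) = +2.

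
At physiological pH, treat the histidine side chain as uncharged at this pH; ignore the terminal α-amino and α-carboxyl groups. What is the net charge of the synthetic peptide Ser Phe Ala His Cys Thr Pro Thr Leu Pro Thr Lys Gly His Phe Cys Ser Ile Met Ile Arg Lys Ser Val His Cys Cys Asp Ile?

+2

The side chains ionized at physiological pH are Lys/Arg (+1) and Asp/Glu (−1); with His treated as neutral, nothing else contributes.
Positive (K, R): Lys12, Arg21, Lys22 → +3.
Negative (D, E): Asp28 → −1.
Net charge = (+3) + (−1) = +2.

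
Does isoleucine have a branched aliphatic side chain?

V, L, and I make up the branched-chain aliphatic group.
Isoleucine is in this group.

Yes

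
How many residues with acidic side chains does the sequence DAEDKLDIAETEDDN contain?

Aspartate (D) and glutamate (E) have carboxylic-acid side chains and are the acidic amino acids.
Matching residues: D1, E3, D4, D7, E10, E12, D13, D14.

8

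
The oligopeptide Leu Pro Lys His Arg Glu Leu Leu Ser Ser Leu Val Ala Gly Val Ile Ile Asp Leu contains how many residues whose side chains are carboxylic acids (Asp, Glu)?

Matching residues: Glu6, Asp18.

2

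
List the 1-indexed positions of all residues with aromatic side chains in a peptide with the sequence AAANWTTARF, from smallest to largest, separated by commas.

Phenylalanine (F), tryptophan (W), and tyrosine (Y) have aromatic ring side chains.
Matching residues: W5, F10.

5, 10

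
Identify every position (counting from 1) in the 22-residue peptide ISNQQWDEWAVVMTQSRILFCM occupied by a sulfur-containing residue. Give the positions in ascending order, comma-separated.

13, 21, 22

Cysteine (C, thiol) and methionine (M, thioether) are the two sulfur-containing amino acids.
Matching residues: M13, C21, M22.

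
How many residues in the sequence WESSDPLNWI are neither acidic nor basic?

8

Acidic: D, E. Basic: K, R, H. All other residues are neither.
Matching residues: W1, S3, S4, P6, L7, N8, W9, I10.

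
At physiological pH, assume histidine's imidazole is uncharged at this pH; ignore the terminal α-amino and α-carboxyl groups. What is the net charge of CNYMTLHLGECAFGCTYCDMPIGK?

-1

The side chains ionized at physiological pH are Lys/Arg (+1) and Asp/Glu (−1); with His treated as neutral, nothing else contributes.
Positive (K, R): K24 → +1.
Negative (D, E): E10, D19 → −2.
Net charge = (+1) + (−2) = −1.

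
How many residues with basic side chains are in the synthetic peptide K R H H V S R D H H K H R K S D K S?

12

The basic amino acids are Lys (K), Arg (R), and His (H).
Matching residues: K1, R2, H3, H4, R7, H9, H10, K11, H12, R13, K14, K17.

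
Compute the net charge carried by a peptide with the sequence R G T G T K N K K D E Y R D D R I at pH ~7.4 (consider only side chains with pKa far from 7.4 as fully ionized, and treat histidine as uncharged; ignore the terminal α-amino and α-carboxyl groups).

+2

The side chains ionized at physiological pH are Lys/Arg (+1) and Asp/Glu (−1); with His treated as neutral, nothing else contributes.
Positive (K, R): R1, K6, K8, K9, R13, R16 → +6.
Negative (D, E): D10, E11, D14, D15 → −4.
Net charge = (+6) + (−4) = +2.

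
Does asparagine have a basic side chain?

No

The basic amino acids are Lys (K), Arg (R), and His (H).
Asparagine is not in this group.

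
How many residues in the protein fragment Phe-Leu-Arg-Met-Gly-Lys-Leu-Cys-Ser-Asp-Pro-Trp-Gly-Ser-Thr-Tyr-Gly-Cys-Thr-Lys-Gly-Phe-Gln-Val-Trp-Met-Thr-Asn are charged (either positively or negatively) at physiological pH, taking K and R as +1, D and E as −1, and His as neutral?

Charged side chains at pH ~7.4: K, R (positive); D, E (negative).
Matching residues: Arg3, Lys6, Asp10, Lys20.

4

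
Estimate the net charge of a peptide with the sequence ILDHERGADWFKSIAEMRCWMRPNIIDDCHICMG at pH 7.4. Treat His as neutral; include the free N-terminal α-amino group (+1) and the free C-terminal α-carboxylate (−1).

At pH ~7.4 the Lys and Arg side chains are protonated (+1), the Asp and Glu side chains are deprotonated (−1), and with His taken as neutral all other side chains carry no charge.
Positive (K, R): R6, K12, R18, R22 → +4.
Negative (D, E): D3, E5, D9, E16, D27, D28 → −6.
The N-terminus (+1) and C-terminus (−1) cancel.
Net charge = (+4) + (−6) = −2.

-2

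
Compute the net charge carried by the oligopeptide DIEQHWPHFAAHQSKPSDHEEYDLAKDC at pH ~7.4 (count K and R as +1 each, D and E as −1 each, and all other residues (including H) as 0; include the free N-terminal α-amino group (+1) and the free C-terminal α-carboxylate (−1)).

-5

Positive (K, R): K15, K26 → +2.
Negative (D, E): D1, E3, D18, E20, E21, D23, D27 → −7.
The N-terminus (+1) and C-terminus (−1) cancel.
Net charge = (+2) + (−7) = −5.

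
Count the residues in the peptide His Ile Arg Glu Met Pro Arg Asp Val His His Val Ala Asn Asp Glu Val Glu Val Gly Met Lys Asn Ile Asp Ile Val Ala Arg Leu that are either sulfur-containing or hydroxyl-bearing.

2

Sulfur-containing: C, M. Hydroxyl-bearing: S, T, Y.
Sulfur-containing residues here: Met5, Met21 (2).
Hydroxyl-bearing residues here: none (0).
The two groups share no amino acid, so total = 2 + 0 = 2.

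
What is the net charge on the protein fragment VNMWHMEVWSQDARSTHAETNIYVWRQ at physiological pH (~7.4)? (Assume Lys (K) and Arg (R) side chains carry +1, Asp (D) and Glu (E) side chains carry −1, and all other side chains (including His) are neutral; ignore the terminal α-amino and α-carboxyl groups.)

-1

Positive (K, R): R14, R26 → +2.
Negative (D, E): E7, D12, E19 → −3.
Net charge = (+2) + (−3) = −1.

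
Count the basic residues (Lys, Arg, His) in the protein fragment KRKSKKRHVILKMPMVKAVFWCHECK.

11

Matching residues: K1, R2, K3, K5, K6, R7, H8, K12, K17, H23, K26.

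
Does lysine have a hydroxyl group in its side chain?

The –OH-bearing residues are Ser, Thr (aliphatic alcohols), and Tyr (phenol).
Lysine is not in this group.

No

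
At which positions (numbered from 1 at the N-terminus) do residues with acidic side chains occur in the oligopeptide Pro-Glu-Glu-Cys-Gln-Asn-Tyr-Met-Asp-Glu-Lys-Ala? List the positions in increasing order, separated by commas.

Only D (aspartate) and E (glutamate) carry a side-chain carboxylic acid.
Matching residues: Glu2, Glu3, Asp9, Glu10.

2, 3, 9, 10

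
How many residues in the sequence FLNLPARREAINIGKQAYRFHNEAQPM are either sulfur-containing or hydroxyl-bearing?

2

Sulfur-containing: C, M. Hydroxyl-bearing: S, T, Y.
Sulfur-containing residues here: M27 (1).
Hydroxyl-bearing residues here: Y18 (1).
The two groups share no amino acid, so total = 1 + 1 = 2.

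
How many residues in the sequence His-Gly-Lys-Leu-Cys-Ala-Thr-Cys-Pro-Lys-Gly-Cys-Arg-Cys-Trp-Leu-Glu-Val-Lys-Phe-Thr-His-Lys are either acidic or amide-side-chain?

Acidic: D, E. Amide-side-chain: N, Q.
Acidic residues here: Glu17 (1).
Amide-side-chain residues here: none (0).
The two groups share no amino acid, so total = 1 + 0 = 1.

1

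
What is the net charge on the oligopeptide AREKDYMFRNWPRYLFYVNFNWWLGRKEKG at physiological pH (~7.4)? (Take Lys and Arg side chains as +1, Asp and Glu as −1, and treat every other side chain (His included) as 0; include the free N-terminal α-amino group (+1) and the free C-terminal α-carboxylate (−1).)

Positive (K, R): R2, K4, R9, R13, R26, K27, K29 → +7.
Negative (D, E): E3, D5, E28 → −3.
The N-terminus (+1) and C-terminus (−1) cancel.
Net charge = (+7) + (−3) = +4.

+4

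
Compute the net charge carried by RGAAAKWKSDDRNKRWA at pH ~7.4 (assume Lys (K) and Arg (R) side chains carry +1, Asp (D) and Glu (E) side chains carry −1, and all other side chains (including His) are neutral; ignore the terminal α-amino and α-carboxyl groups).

+4

Positive (K, R): R1, K6, K8, R12, K14, R15 → +6.
Negative (D, E): D10, D11 → −2.
Net charge = (+6) + (−2) = +4.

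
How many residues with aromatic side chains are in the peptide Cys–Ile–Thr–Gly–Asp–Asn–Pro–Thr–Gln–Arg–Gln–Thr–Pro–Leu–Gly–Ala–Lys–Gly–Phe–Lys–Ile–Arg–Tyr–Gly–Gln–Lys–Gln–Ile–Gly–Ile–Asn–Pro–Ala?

2

The aromatic amino acids are Phe (F, benzyl), Trp (W, indole), and Tyr (Y, phenol).
Matching residues: Phe19, Tyr23.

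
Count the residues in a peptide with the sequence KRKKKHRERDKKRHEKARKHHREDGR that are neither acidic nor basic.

2

Acidic: D, E. Basic: K, R, H. All other residues are neither.
Matching residues: A17, G25.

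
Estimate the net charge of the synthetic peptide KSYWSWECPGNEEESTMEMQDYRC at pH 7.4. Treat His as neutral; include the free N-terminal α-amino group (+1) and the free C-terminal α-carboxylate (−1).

-4

The side chains ionized at physiological pH are Lys/Arg (+1) and Asp/Glu (−1); with His treated as neutral, nothing else contributes.
Positive (K, R): K1, R23 → +2.
Negative (D, E): E7, E12, E13, E14, E18, D21 → −6.
The N-terminus (+1) and C-terminus (−1) cancel.
Net charge = (+2) + (−6) = −4.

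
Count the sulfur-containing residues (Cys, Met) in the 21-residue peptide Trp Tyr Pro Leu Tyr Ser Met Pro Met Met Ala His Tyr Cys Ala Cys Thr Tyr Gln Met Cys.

7

Matching residues: Met7, Met9, Met10, Cys14, Cys16, Met20, Cys21.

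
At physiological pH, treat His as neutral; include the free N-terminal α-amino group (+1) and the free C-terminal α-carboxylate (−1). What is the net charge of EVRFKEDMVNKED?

-2

At pH ~7.4 the Lys and Arg side chains are protonated (+1), the Asp and Glu side chains are deprotonated (−1), and with His taken as neutral all other side chains carry no charge.
Positive (K, R): R3, K5, K11 → +3.
Negative (D, E): E1, E6, D7, E12, D13 → −5.
The N-terminus (+1) and C-terminus (−1) cancel.
Net charge = (+3) + (−5) = −2.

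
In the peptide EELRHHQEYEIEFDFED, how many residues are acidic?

The acidic residues are Asp (D) and Glu (E), whose side chains end in a carboxylate group.
Matching residues: E1, E2, E8, E10, E12, D14, E16, D17.

8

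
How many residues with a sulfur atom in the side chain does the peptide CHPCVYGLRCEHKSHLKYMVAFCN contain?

5

Cysteine (C, thiol) and methionine (M, thioether) are the two sulfur-containing amino acids.
Matching residues: C1, C4, C10, M19, C23.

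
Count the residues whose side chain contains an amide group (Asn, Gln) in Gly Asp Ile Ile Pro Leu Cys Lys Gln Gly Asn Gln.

Matching residues: Gln9, Asn11, Gln12.

3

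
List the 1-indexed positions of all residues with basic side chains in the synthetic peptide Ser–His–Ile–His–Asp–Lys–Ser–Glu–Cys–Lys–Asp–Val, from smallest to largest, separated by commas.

2, 4, 6, 10

The basic amino acids are Lys (K), Arg (R), and His (H).
Matching residues: His2, His4, Lys6, Lys10.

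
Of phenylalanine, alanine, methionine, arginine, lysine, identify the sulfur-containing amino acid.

Only Cys (C) and Met (M) have a sulfur atom in the side chain.
Of the listed options, only methionine belongs to this group.

methionine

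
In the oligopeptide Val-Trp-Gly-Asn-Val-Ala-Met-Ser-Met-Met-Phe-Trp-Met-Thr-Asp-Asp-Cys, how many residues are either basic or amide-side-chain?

Basic: H, K, R. Amide-side-chain: N, Q.
Basic residues here: none (0).
Amide-side-chain residues here: Asn4 (1).
The two groups share no amino acid, so total = 0 + 1 = 1.

1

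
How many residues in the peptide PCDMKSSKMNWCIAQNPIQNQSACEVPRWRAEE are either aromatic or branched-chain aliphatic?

5

Aromatic: F, W, Y. Branched-chain aliphatic: I, L, V.
Aromatic residues here: W11, W29 (2).
Branched-chain aliphatic residues here: I13, I18, V26 (3).
The two groups share no amino acid, so total = 2 + 3 = 5.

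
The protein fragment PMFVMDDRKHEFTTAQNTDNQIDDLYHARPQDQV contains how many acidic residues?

7

Aspartate (D) and glutamate (E) have carboxylic-acid side chains and are the acidic amino acids.
Matching residues: D6, D7, E11, D19, D23, D24, D32.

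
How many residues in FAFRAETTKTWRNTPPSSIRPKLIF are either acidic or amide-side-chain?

Acidic: D, E. Amide-side-chain: N, Q.
Acidic residues here: E6 (1).
Amide-side-chain residues here: N13 (1).
The two groups share no amino acid, so total = 1 + 1 = 2.

2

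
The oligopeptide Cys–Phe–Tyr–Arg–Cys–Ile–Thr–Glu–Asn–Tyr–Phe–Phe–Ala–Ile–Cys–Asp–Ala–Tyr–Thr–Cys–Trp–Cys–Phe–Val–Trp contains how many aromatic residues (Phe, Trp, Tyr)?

9

Matching residues: Phe2, Tyr3, Tyr10, Phe11, Phe12, Tyr18, Trp21, Phe23, Trp25.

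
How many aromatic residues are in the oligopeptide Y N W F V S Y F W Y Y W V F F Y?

12

Phenylalanine (F), tryptophan (W), and tyrosine (Y) have aromatic ring side chains.
Matching residues: Y1, W3, F4, Y7, F8, W9, Y10, Y11, W12, F14, F15, Y16.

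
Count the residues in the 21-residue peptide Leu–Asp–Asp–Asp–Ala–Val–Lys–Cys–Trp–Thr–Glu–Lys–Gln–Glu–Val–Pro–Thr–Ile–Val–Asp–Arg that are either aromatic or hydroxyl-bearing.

Aromatic: F, W, Y. Hydroxyl-bearing: S, T, Y.
Aromatic residues here: Trp9 (1).
Hydroxyl-bearing residues here: Thr10, Thr17 (2).
(Y belongs to both groups, but none appear in this sequence.) Total = 1 + 2 = 3.

3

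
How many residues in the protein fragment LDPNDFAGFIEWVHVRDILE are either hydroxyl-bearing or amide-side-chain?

Hydroxyl-bearing: S, T, Y. Amide-side-chain: N, Q.
Hydroxyl-bearing residues here: none (0).
Amide-side-chain residues here: N4 (1).
The two groups share no amino acid, so total = 0 + 1 = 1.

1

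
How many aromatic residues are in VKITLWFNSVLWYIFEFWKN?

7

The aromatic amino acids are Phe (F, benzyl), Trp (W, indole), and Tyr (Y, phenol).
Matching residues: W6, F7, W12, Y13, F15, F17, W18.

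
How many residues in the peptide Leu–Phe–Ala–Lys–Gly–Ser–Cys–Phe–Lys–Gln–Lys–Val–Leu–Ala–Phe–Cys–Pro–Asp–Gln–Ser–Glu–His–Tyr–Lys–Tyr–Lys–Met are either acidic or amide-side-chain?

4

Acidic: D, E. Amide-side-chain: N, Q.
Acidic residues here: Asp18, Glu21 (2).
Amide-side-chain residues here: Gln10, Gln19 (2).
The two groups share no amino acid, so total = 2 + 2 = 4.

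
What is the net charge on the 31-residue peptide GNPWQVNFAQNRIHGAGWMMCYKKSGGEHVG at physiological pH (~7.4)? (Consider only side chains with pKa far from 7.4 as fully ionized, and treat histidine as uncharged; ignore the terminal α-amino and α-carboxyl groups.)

The side chains ionized at physiological pH are Lys/Arg (+1) and Asp/Glu (−1); with His treated as neutral, nothing else contributes.
Positive (K, R): R12, K23, K24 → +3.
Negative (D, E): E28 → −1.
Net charge = (+3) + (−1) = +2.

+2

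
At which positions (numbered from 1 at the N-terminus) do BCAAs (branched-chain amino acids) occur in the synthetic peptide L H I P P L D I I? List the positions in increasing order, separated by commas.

1, 3, 6, 8, 9

The BCAAs are Val, Leu, and Ile — aliphatic side chains with a branch point.
Matching residues: L1, I3, L6, I8, I9.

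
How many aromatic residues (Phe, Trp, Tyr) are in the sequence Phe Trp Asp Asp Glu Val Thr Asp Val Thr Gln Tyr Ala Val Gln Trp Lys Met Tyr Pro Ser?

5

Matching residues: Phe1, Trp2, Tyr12, Trp16, Tyr19.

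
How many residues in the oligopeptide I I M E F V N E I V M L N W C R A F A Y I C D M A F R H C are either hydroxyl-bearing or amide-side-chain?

3

Hydroxyl-bearing: S, T, Y. Amide-side-chain: N, Q.
Hydroxyl-bearing residues here: Y20 (1).
Amide-side-chain residues here: N7, N13 (2).
The two groups share no amino acid, so total = 1 + 2 = 3.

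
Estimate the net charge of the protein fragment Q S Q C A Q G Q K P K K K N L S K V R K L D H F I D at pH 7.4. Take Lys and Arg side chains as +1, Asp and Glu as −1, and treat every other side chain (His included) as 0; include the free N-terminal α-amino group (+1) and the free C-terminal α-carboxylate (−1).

Positive (K, R): K9, K11, K12, K13, K17, R19, K20 → +7.
Negative (D, E): D22, D26 → −2.
The N-terminus (+1) and C-terminus (−1) cancel.
Net charge = (+7) + (−2) = +5.

+5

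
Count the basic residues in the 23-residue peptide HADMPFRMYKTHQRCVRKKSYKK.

10

K, R, and H are the three residues with basic side chains (ε-amine, guanidinium, and imidazole respectively).
Matching residues: H1, R7, K10, H12, R14, R17, K18, K19, K22, K23.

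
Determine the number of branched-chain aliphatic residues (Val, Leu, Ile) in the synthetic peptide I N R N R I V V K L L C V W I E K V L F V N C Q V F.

Matching residues: I1, I6, V7, V8, L10, L11, V13, I15, V18, L19, V21, V25.

12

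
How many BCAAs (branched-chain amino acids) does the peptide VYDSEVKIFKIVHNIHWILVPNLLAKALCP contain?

Valine (V), leucine (L), and isoleucine (I) are the branched-chain amino acids.
Matching residues: V1, V6, I8, I11, V12, I15, I18, L19, V20, L23, L24, L28.

12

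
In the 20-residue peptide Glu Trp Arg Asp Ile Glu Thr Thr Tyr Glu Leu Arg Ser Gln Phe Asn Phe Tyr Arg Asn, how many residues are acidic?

Aspartate (D) and glutamate (E) have carboxylic-acid side chains and are the acidic amino acids.
Matching residues: Glu1, Asp4, Glu6, Glu10.

4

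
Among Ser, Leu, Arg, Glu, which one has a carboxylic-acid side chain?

The acidic residues are Asp (D) and Glu (E), whose side chains end in a carboxylate group.
Of the listed options, only Glu belongs to this group.

Glu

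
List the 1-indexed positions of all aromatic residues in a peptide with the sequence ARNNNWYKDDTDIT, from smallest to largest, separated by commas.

Phenylalanine (F), tryptophan (W), and tyrosine (Y) have aromatic ring side chains.
Matching residues: W6, Y7.

6, 7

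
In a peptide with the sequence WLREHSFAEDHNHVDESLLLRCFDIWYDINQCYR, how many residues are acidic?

7

Only D (aspartate) and E (glutamate) carry a side-chain carboxylic acid.
Matching residues: E4, E9, D10, D15, E16, D24, D28.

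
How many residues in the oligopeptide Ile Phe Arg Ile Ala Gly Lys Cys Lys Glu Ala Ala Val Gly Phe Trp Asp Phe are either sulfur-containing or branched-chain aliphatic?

4

Sulfur-containing: C, M. Branched-chain aliphatic: I, L, V.
Sulfur-containing residues here: Cys8 (1).
Branched-chain aliphatic residues here: Ile1, Ile4, Val13 (3).
The two groups share no amino acid, so total = 1 + 3 = 4.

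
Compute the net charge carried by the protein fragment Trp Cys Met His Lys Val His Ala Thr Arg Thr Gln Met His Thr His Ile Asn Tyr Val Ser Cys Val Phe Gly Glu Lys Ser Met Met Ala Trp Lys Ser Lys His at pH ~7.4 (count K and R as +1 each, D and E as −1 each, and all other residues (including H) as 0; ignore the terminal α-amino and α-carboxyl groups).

Positive (K, R): Lys5, Arg10, Lys27, Lys33, Lys35 → +5.
Negative (D, E): Glu26 → −1.
Net charge = (+5) + (−1) = +4.

+4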